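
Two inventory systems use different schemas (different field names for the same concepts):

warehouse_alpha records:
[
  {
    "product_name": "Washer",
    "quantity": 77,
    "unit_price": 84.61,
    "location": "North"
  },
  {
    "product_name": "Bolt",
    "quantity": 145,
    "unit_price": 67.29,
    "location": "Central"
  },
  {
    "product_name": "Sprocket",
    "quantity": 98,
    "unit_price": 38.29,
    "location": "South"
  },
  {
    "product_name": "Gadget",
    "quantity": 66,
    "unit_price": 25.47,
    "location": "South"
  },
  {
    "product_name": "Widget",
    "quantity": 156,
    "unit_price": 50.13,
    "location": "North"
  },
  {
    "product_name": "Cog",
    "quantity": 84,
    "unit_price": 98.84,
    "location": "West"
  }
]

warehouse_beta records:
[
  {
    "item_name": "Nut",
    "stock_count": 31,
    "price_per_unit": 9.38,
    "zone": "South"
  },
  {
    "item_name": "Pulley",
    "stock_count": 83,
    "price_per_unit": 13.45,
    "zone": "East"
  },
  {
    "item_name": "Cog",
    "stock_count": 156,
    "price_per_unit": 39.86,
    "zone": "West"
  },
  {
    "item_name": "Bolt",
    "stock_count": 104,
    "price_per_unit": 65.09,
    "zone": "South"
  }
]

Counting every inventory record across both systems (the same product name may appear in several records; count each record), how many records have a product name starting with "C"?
2

Schema mapping: "product_name" (warehouse_alpha) = "item_name" (warehouse_beta) = product name

Records with product name starting with "C" in warehouse_alpha: 1
Records with product name starting with "C" in warehouse_beta: 1

Total: 1 + 1 = 2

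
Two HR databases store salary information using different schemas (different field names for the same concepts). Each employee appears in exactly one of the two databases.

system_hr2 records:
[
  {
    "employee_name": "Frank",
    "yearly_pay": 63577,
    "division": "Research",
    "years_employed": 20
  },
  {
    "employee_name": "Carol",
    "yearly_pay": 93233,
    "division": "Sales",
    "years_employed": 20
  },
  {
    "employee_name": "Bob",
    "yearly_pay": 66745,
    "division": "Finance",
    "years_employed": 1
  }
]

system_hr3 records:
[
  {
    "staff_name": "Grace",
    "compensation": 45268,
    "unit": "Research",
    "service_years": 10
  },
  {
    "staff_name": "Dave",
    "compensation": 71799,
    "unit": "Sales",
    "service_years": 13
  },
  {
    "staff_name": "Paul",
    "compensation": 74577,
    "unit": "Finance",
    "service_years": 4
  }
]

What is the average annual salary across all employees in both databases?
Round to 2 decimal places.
69199.83

Schema mapping: "yearly_pay" (system_hr2) = "compensation" (system_hr3) = annual salary

All salaries: [63577, 93233, 66745, 45268, 71799, 74577]
Sum: 415199
Count: 6
Average: 415199 / 6 = 69199.83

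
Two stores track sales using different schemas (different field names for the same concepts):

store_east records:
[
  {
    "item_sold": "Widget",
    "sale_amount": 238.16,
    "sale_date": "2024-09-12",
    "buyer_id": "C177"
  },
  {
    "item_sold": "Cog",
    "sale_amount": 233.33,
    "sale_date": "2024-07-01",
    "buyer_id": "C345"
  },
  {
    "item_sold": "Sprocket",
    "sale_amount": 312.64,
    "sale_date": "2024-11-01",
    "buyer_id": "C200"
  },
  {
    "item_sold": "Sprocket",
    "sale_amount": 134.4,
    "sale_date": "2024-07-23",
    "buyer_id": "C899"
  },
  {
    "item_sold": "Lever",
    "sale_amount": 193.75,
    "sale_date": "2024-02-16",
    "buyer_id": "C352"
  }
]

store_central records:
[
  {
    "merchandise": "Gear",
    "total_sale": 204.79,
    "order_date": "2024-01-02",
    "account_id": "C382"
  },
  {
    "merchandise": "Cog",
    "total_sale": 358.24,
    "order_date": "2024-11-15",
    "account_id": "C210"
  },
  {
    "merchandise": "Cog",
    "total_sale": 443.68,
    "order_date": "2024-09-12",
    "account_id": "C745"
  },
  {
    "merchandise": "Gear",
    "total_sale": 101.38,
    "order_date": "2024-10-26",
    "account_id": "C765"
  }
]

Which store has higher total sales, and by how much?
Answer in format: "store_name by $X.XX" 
store_east by $4.19

Schema mapping: "sale_amount" (store_east) = "total_sale" (store_central) = sale amount

Total for store_east: 1112.28
Total for store_central: 1108.09

Difference: |1112.28 - 1108.09| = 4.19
store_east has higher sales by $4.19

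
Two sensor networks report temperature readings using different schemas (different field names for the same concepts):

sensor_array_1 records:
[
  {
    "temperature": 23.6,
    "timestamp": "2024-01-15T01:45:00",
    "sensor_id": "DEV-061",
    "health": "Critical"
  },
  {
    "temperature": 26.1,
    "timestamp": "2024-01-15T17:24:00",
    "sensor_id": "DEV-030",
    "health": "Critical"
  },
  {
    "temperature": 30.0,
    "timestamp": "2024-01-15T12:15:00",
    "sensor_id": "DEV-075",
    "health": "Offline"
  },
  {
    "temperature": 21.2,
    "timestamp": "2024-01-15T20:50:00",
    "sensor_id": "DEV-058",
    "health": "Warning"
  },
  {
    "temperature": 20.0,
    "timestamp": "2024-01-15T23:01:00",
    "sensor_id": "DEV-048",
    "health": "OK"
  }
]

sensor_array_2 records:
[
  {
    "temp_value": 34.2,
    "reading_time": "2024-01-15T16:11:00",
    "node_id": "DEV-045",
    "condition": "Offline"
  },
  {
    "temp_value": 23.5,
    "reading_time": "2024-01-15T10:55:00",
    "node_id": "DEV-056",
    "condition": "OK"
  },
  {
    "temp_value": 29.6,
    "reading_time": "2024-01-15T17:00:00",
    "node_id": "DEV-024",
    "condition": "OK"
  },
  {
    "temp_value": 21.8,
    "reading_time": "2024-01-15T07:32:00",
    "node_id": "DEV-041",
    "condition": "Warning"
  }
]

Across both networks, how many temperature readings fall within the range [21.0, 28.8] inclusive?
5

Schema mapping: "temperature" (sensor_array_1) = "temp_value" (sensor_array_2) = temperature

Readings in [21.0, 28.8] from sensor_array_1: 3
Readings in [21.0, 28.8] from sensor_array_2: 2

Total count: 3 + 2 = 5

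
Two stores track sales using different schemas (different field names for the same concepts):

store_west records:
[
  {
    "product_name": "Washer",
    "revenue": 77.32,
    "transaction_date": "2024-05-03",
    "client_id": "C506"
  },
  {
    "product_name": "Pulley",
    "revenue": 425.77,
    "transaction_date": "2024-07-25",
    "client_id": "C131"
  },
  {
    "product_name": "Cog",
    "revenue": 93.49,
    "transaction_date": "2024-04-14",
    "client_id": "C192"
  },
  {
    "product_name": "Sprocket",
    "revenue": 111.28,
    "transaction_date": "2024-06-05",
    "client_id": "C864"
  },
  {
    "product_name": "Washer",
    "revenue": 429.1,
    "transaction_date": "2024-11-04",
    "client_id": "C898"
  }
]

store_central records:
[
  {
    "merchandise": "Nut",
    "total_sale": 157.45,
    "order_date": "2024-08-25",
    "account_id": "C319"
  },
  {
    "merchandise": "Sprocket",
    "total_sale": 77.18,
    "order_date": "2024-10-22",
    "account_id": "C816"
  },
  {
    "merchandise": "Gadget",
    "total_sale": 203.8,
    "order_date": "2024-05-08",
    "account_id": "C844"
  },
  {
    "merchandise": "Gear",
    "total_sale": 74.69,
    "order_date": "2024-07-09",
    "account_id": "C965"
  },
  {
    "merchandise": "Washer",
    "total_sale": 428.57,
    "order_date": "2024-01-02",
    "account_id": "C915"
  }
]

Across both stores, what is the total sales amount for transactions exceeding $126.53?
1644.69

Schema mapping: "revenue" (store_west) = "total_sale" (store_central) = sale amount

Sum of sales > $126.53 in store_west: 854.87
Sum of sales > $126.53 in store_central: 789.82

Total: 854.87 + 789.82 = 1644.69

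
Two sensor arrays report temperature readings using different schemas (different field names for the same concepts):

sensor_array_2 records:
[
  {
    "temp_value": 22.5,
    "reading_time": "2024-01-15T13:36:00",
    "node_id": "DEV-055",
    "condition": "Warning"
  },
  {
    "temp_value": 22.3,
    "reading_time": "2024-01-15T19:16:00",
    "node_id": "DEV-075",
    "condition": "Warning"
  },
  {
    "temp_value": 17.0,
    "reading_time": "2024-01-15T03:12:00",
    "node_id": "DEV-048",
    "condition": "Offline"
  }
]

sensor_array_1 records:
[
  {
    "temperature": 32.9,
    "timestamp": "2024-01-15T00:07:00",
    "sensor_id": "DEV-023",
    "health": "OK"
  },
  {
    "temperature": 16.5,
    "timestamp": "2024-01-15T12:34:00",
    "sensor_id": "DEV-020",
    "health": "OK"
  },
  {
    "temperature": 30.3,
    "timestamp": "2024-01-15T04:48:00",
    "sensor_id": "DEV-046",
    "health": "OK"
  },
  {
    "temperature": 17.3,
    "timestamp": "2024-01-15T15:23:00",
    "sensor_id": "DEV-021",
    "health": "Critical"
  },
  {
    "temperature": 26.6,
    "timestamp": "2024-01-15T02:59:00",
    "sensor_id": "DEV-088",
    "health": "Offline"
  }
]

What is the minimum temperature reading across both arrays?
16.5

Schema mapping: "temp_value" (sensor_array_2) = "temperature" (sensor_array_1) = temperature reading

Minimum in sensor_array_2: 17.0
Minimum in sensor_array_1: 16.5

Overall minimum: min(17.0, 16.5) = 16.5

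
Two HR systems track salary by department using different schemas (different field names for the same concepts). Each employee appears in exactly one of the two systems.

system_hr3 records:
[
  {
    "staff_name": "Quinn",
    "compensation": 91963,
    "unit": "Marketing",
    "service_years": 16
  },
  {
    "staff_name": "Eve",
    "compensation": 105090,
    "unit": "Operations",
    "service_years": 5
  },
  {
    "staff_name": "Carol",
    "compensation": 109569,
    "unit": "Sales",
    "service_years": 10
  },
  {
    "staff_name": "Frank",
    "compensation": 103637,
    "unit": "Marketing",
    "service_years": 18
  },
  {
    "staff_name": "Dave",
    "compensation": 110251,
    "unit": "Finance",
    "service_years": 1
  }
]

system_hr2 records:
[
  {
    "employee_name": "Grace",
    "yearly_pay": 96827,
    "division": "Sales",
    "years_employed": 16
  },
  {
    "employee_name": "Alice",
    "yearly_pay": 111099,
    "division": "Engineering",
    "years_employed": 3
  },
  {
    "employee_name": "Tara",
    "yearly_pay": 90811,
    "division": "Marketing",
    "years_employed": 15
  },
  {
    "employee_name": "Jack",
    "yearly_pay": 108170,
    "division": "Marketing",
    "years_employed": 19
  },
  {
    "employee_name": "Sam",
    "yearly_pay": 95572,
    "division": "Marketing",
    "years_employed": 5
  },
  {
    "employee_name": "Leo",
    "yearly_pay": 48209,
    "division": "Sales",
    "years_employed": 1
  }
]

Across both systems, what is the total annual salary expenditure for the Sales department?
254605

Schema mappings:
- "unit" (system_hr3) = "division" (system_hr2) = department
- "compensation" (system_hr3) = "yearly_pay" (system_hr2) = salary

Sales salaries from system_hr3: 109569
Sales salaries from system_hr2: 145036

Total: 109569 + 145036 = 254605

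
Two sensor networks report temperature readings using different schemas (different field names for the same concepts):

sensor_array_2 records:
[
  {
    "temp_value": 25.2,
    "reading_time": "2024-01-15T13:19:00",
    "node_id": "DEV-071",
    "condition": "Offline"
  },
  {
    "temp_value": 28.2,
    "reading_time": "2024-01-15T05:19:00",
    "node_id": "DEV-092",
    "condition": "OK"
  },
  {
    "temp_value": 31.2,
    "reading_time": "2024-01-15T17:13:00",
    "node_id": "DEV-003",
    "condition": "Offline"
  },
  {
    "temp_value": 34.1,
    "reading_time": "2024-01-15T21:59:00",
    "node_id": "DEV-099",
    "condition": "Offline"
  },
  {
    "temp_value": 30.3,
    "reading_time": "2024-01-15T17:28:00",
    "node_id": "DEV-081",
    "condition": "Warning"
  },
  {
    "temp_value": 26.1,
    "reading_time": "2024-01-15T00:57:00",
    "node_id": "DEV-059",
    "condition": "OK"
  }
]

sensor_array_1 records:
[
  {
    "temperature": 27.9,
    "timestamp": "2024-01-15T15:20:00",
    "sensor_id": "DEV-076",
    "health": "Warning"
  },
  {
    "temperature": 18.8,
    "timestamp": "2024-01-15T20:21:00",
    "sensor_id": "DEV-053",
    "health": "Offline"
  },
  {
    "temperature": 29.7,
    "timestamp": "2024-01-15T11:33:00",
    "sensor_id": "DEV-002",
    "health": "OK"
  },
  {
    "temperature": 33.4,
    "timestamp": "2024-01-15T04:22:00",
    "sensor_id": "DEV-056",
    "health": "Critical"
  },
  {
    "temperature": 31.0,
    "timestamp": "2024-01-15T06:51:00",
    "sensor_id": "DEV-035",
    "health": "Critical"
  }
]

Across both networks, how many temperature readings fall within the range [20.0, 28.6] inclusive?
4

Schema mapping: "temp_value" (sensor_array_2) = "temperature" (sensor_array_1) = temperature

Readings in [20.0, 28.6] from sensor_array_2: 3
Readings in [20.0, 28.6] from sensor_array_1: 1

Total count: 3 + 1 = 4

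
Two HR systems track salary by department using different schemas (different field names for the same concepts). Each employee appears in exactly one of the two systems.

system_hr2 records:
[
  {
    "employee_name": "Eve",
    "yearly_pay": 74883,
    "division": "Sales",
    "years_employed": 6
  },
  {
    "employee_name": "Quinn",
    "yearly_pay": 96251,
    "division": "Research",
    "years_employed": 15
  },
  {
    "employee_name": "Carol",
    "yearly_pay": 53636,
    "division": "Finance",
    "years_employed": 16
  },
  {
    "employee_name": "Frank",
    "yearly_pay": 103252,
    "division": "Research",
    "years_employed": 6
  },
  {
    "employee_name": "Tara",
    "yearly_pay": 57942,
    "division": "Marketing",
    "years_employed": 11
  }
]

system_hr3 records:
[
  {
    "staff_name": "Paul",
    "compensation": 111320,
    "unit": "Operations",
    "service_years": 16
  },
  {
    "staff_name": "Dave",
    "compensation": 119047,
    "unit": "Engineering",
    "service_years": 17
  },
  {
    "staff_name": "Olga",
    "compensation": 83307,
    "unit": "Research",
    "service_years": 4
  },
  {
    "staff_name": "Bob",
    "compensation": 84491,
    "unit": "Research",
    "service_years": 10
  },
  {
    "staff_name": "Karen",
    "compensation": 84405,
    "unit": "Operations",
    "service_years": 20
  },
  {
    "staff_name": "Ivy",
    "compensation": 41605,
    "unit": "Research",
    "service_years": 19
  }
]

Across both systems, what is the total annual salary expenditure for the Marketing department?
57942

Schema mappings:
- "division" (system_hr2) = "unit" (system_hr3) = department
- "yearly_pay" (system_hr2) = "compensation" (system_hr3) = salary

Marketing salaries from system_hr2: 57942
Marketing salaries from system_hr3: 0

Total: 57942 + 0 = 57942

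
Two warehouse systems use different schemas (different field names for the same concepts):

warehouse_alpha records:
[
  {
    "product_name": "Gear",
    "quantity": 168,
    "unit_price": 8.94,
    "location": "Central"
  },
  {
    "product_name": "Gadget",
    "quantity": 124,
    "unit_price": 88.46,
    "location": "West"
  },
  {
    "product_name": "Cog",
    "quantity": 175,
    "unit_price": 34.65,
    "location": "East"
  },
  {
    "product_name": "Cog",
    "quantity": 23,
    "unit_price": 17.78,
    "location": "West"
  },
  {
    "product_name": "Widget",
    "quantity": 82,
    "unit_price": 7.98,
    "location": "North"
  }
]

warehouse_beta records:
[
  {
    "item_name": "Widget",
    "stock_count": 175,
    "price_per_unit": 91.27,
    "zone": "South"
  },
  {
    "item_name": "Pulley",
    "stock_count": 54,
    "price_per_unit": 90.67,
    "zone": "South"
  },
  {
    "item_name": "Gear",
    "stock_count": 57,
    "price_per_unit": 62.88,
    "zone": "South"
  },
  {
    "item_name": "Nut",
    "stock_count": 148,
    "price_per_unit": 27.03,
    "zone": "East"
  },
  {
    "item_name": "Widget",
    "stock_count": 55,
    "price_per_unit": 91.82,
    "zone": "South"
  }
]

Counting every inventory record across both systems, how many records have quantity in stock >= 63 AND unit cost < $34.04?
3

Schema mappings:
- "quantity" (warehouse_alpha) = "stock_count" (warehouse_beta) = quantity
- "unit_price" (warehouse_alpha) = "price_per_unit" (warehouse_beta) = unit cost

Records meeting both conditions in warehouse_alpha: 2
Records meeting both conditions in warehouse_beta: 1

Total: 2 + 1 = 3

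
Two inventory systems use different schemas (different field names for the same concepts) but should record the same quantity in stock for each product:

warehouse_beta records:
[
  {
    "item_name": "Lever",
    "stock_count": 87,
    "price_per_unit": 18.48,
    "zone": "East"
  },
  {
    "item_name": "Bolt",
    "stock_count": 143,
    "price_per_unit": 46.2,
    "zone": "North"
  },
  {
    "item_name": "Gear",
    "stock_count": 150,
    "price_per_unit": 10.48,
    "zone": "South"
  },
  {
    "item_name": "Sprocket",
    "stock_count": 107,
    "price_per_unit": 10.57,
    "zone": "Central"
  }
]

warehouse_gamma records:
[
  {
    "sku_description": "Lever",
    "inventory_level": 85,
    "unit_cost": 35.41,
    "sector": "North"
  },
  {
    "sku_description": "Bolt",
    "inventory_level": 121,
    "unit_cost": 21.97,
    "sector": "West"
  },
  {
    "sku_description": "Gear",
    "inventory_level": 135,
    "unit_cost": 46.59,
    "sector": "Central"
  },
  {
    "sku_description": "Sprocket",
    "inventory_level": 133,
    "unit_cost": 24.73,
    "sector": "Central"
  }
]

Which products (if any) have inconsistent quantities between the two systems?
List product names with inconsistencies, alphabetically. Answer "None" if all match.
Bolt, Gear, Lever, Sprocket

Schema mappings:
- "item_name" (warehouse_beta) = "sku_description" (warehouse_gamma) = product name
- "stock_count" (warehouse_beta) = "inventory_level" (warehouse_gamma) = quantity

Comparison:
  Lever: 87 vs 85 - MISMATCH
  Bolt: 143 vs 121 - MISMATCH
  Gear: 150 vs 135 - MISMATCH
  Sprocket: 107 vs 133 - MISMATCH

Products with inconsistencies: Bolt, Gear, Lever, Sprocket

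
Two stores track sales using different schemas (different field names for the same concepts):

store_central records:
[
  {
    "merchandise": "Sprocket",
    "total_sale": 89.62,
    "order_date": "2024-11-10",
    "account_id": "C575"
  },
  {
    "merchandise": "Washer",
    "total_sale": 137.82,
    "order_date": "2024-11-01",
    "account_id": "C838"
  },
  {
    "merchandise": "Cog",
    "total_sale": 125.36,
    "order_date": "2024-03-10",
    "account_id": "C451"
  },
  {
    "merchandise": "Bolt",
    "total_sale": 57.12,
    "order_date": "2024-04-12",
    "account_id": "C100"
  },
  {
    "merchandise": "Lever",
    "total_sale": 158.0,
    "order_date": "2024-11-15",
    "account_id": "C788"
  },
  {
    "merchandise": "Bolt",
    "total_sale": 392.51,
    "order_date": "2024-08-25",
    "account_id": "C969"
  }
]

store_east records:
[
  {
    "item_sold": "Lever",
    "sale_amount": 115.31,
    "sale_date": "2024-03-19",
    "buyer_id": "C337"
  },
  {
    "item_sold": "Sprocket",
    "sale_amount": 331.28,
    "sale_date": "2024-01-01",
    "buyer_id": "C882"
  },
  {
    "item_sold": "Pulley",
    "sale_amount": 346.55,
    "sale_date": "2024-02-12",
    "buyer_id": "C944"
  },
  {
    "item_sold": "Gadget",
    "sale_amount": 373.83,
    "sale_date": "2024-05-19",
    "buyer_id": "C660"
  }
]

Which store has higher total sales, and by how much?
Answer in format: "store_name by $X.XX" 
store_east by $206.54

Schema mapping: "total_sale" (store_central) = "sale_amount" (store_east) = sale amount

Total for store_central: 960.43
Total for store_east: 1166.97

Difference: |960.43 - 1166.97| = 206.54
store_east has higher sales by $206.54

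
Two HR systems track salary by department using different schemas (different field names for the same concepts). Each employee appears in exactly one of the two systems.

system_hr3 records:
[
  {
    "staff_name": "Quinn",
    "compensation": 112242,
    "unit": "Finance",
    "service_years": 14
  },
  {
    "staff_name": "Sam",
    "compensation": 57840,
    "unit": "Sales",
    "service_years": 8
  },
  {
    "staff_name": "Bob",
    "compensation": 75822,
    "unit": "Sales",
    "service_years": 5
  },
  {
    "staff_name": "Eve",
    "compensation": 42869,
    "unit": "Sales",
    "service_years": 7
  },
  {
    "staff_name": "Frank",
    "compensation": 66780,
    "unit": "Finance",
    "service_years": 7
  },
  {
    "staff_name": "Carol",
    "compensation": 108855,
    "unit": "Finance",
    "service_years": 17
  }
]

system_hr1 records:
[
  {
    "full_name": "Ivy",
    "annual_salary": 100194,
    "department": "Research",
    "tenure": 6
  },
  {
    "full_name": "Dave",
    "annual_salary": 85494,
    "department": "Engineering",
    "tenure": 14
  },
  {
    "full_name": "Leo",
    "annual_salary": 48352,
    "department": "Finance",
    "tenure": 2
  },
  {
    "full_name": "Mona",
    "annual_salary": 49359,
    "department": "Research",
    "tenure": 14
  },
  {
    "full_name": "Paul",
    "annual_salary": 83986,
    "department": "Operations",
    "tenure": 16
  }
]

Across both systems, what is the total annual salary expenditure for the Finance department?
336229

Schema mappings:
- "unit" (system_hr3) = "department" (system_hr1) = department
- "compensation" (system_hr3) = "annual_salary" (system_hr1) = salary

Finance salaries from system_hr3: 287877
Finance salaries from system_hr1: 48352

Total: 287877 + 48352 = 336229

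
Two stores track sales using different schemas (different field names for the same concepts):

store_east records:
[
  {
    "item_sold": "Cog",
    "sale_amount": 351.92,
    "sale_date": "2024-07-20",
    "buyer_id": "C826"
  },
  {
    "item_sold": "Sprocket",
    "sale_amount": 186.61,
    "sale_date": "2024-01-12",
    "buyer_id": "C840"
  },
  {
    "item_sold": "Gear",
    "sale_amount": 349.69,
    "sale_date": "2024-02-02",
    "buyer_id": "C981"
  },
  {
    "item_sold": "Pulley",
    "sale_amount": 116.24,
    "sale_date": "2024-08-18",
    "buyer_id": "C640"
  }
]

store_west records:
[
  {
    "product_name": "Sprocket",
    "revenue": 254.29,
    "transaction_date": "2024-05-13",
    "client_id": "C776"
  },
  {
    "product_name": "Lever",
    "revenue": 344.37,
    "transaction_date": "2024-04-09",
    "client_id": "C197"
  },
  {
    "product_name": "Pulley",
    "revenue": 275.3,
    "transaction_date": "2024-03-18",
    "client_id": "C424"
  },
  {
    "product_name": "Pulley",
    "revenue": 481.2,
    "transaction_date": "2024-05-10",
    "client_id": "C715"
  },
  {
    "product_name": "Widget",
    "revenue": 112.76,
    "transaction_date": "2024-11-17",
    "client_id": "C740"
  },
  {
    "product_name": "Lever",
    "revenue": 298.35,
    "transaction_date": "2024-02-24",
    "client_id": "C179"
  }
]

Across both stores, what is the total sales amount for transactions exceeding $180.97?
2541.73

Schema mapping: "sale_amount" (store_east) = "revenue" (store_west) = sale amount

Sum of sales > $180.97 in store_east: 888.22
Sum of sales > $180.97 in store_west: 1653.51

Total: 888.22 + 1653.51 = 2541.73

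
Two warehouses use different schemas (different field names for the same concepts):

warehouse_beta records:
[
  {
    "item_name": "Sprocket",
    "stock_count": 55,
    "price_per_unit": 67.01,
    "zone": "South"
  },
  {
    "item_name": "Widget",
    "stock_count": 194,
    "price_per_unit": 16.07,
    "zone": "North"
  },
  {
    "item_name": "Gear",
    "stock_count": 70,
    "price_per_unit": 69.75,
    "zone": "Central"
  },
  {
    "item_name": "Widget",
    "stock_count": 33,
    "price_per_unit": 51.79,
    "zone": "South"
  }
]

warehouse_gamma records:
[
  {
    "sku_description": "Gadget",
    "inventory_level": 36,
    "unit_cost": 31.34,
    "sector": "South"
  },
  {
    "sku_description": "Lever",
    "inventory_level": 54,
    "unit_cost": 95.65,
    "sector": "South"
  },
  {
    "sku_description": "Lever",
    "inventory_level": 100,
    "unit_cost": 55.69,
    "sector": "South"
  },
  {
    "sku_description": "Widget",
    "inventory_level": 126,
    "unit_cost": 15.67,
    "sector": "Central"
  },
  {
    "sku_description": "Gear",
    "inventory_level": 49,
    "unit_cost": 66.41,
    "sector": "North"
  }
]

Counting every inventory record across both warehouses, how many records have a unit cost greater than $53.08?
5

Schema mapping: "price_per_unit" (warehouse_beta) = "unit_cost" (warehouse_gamma) = unit cost

Records > $53.08 in warehouse_beta: 2
Records > $53.08 in warehouse_gamma: 3

Total count: 2 + 3 = 5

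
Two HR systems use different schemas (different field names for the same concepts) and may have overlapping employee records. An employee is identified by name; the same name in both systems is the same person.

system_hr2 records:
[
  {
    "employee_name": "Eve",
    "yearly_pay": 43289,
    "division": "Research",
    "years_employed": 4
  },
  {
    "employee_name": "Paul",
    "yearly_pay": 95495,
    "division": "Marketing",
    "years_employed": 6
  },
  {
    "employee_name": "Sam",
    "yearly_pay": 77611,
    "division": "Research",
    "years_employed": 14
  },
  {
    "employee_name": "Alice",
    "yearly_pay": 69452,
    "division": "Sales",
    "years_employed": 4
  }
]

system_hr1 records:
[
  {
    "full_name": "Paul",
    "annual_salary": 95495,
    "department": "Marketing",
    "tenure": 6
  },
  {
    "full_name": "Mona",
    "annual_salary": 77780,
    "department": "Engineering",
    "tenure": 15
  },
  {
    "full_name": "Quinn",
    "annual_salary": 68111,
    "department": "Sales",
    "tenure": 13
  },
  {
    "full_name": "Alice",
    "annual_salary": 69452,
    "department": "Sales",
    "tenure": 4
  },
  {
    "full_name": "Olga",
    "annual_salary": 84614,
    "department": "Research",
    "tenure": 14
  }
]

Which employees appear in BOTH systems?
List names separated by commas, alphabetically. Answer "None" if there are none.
Alice, Paul

Schema mapping: "employee_name" (system_hr2) = "full_name" (system_hr1) = employee name

Names in system_hr2: ['Alice', 'Eve', 'Paul', 'Sam']
Names in system_hr1: ['Alice', 'Mona', 'Olga', 'Paul', 'Quinn']

Intersection: ['Alice', 'Paul']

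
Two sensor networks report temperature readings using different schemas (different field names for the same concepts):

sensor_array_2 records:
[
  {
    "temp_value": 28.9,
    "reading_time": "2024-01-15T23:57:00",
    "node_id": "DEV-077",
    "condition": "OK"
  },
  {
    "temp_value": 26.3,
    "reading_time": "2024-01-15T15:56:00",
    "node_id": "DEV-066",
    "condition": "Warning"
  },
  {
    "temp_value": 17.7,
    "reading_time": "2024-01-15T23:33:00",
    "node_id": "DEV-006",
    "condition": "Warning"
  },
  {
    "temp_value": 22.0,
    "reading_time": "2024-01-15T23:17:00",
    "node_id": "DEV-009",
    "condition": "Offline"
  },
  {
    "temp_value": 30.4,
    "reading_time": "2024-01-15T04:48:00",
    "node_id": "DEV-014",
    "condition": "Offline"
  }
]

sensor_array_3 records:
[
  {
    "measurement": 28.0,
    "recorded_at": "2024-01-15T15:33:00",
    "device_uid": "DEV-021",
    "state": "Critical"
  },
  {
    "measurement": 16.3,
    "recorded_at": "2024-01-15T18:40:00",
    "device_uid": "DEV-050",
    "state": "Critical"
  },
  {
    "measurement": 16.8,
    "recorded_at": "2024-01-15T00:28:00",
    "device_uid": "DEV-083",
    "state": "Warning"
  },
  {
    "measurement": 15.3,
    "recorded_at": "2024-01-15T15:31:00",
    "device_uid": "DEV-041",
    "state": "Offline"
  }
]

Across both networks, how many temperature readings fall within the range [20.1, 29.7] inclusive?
4

Schema mapping: "temp_value" (sensor_array_2) = "measurement" (sensor_array_3) = temperature

Readings in [20.1, 29.7] from sensor_array_2: 3
Readings in [20.1, 29.7] from sensor_array_3: 1

Total count: 3 + 1 = 4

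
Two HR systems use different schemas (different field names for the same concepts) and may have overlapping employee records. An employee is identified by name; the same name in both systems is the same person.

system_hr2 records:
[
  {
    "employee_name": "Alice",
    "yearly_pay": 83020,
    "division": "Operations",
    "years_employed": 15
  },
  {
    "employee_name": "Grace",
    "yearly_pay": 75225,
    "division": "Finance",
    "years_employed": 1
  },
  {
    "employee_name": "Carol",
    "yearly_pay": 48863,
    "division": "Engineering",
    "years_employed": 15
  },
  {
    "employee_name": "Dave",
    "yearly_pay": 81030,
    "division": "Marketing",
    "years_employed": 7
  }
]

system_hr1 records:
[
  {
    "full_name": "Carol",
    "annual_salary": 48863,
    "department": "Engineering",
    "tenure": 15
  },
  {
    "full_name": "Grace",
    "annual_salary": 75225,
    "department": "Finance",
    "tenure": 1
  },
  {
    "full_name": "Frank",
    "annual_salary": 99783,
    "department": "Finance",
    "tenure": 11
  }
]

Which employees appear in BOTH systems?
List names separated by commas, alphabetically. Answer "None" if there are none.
Carol, Grace

Schema mapping: "employee_name" (system_hr2) = "full_name" (system_hr1) = employee name

Names in system_hr2: ['Alice', 'Carol', 'Dave', 'Grace']
Names in system_hr1: ['Carol', 'Frank', 'Grace']

Intersection: ['Carol', 'Grace']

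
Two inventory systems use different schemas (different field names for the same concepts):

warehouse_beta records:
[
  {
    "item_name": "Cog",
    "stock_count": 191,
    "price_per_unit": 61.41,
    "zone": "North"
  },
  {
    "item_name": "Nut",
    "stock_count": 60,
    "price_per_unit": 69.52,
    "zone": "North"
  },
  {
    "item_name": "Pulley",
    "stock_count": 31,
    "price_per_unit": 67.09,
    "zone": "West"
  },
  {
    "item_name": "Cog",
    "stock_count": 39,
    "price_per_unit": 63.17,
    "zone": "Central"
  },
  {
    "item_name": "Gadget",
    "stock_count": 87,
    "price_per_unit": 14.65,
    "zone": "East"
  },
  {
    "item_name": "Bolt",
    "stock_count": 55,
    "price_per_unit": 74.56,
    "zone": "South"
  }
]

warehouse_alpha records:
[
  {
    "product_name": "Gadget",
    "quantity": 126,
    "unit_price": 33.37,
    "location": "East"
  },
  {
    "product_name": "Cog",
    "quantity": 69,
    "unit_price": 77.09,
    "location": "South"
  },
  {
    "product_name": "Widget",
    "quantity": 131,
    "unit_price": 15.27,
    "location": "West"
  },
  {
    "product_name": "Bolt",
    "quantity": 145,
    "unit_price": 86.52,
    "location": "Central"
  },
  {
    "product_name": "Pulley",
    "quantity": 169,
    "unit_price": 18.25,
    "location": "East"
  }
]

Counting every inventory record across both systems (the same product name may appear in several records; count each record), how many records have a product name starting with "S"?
0

Schema mapping: "item_name" (warehouse_beta) = "product_name" (warehouse_alpha) = product name

Records with product name starting with "S" in warehouse_beta: 0
Records with product name starting with "S" in warehouse_alpha: 0

Total: 0 + 0 = 0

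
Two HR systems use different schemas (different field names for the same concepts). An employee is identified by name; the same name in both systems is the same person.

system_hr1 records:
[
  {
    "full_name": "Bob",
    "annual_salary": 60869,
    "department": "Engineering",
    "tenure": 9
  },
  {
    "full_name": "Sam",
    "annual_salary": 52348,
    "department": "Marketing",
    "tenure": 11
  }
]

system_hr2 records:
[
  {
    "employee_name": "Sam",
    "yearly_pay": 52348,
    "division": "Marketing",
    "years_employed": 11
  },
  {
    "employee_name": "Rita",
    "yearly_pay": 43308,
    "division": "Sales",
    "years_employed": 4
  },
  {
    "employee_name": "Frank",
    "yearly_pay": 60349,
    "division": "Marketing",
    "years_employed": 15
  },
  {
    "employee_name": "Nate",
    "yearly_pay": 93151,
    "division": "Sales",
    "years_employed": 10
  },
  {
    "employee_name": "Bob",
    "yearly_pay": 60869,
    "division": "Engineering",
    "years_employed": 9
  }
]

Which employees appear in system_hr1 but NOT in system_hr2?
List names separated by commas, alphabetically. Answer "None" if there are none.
None

Schema mapping: "full_name" (system_hr1) = "employee_name" (system_hr2) = employee name

Names in system_hr1: ['Bob', 'Sam']
Names in system_hr2: ['Bob', 'Frank', 'Nate', 'Rita', 'Sam']

In system_hr1 but not system_hr2: None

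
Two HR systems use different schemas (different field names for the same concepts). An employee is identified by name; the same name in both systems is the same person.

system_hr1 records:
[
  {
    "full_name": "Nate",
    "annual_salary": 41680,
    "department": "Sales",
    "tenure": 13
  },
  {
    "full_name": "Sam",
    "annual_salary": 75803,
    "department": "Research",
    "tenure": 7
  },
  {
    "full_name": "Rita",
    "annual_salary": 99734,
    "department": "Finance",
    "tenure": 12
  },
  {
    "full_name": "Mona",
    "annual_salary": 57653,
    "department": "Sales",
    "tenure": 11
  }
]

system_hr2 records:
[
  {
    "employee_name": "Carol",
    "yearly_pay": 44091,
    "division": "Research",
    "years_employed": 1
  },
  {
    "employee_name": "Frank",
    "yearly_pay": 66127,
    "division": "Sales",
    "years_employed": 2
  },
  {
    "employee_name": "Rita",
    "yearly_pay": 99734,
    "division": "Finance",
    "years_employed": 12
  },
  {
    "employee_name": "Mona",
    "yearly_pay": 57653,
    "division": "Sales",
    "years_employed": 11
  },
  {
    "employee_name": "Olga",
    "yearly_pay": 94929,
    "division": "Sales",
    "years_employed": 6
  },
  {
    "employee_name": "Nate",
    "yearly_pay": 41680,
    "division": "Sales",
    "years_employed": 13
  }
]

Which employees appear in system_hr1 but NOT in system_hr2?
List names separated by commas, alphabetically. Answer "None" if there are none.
Sam

Schema mapping: "full_name" (system_hr1) = "employee_name" (system_hr2) = employee name

Names in system_hr1: ['Mona', 'Nate', 'Rita', 'Sam']
Names in system_hr2: ['Carol', 'Frank', 'Mona', 'Nate', 'Olga', 'Rita']

In system_hr1 but not system_hr2: ['Sam']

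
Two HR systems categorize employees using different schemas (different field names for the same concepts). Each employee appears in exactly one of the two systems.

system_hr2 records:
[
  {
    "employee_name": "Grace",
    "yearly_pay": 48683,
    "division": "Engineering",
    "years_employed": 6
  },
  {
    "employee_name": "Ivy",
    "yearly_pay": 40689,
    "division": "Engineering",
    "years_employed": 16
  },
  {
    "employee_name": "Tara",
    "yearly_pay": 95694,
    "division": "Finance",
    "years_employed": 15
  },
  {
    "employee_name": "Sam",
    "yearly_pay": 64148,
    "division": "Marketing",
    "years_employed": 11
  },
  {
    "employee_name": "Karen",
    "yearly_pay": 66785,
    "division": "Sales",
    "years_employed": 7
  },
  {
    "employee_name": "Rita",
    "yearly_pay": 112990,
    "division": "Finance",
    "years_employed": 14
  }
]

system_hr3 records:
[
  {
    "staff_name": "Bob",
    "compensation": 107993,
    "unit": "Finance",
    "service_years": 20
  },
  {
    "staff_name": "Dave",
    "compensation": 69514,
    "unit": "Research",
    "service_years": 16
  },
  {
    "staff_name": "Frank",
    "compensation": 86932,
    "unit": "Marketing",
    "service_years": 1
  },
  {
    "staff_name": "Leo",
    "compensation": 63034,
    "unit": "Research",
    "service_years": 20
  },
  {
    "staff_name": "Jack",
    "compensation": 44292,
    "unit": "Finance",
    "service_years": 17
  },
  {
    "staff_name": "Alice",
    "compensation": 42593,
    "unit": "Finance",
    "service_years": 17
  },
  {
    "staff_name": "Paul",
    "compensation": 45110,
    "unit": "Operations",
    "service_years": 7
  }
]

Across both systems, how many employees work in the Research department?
2

Schema mapping: "division" (system_hr2) = "unit" (system_hr3) = department

Research employees in system_hr2: 0
Research employees in system_hr3: 2

Total in Research: 0 + 2 = 2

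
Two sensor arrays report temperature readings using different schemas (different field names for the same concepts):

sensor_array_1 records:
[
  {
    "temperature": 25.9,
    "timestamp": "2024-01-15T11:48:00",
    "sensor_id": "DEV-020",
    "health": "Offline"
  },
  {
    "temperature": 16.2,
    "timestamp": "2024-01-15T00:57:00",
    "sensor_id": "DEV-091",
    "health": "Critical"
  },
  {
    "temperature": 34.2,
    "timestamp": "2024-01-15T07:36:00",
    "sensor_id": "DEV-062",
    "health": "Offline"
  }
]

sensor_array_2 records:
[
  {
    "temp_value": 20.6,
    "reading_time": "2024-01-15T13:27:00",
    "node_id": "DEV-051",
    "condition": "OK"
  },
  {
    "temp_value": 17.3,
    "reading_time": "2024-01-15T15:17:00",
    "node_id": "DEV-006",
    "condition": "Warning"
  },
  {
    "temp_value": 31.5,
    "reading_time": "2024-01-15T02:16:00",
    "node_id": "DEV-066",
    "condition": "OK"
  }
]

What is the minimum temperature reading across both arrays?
16.2

Schema mapping: "temperature" (sensor_array_1) = "temp_value" (sensor_array_2) = temperature reading

Minimum in sensor_array_1: 16.2
Minimum in sensor_array_2: 17.3

Overall minimum: min(16.2, 17.3) = 16.2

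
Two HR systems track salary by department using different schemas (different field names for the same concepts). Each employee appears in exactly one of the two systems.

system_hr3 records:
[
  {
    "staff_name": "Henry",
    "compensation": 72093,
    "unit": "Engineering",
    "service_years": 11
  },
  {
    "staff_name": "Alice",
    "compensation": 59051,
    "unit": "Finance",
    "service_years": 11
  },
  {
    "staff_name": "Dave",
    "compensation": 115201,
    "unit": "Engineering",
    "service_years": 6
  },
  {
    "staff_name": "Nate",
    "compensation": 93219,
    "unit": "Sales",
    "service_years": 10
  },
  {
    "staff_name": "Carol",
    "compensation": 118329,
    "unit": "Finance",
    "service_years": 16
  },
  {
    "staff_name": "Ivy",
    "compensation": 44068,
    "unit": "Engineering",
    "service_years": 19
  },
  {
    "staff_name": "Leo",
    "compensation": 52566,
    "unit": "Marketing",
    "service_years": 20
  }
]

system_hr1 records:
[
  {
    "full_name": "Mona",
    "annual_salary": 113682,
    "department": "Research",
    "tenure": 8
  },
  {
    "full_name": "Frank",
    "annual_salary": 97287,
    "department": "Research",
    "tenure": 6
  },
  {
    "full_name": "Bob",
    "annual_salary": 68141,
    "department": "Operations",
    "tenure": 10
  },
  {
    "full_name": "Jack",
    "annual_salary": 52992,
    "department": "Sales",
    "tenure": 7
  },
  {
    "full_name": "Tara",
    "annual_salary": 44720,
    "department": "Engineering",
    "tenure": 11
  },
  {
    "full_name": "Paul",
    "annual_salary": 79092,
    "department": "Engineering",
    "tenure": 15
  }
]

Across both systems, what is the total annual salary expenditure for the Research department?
210969

Schema mappings:
- "unit" (system_hr3) = "department" (system_hr1) = department
- "compensation" (system_hr3) = "annual_salary" (system_hr1) = salary

Research salaries from system_hr3: 0
Research salaries from system_hr1: 210969

Total: 0 + 210969 = 210969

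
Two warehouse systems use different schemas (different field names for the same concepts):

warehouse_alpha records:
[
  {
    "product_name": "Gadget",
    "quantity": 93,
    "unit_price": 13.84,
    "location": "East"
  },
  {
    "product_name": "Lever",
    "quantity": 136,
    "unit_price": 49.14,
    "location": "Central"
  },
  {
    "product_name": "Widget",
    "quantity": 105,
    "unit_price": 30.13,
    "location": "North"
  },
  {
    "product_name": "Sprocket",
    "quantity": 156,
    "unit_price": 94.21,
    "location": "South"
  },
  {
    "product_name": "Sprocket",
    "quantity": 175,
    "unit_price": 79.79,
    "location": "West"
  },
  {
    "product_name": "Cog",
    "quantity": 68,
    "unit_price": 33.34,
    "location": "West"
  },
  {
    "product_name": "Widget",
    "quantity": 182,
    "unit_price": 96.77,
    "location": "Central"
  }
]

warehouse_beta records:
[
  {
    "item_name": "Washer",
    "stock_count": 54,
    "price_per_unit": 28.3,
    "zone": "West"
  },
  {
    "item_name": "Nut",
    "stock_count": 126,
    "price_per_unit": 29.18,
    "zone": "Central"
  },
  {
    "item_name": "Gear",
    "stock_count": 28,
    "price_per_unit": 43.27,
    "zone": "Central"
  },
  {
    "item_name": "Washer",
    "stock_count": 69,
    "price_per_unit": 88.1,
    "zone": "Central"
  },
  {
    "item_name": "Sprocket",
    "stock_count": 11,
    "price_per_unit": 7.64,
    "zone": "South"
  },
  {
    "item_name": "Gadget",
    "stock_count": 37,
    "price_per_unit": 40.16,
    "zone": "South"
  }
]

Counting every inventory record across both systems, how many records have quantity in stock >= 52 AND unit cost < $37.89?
5

Schema mappings:
- "quantity" (warehouse_alpha) = "stock_count" (warehouse_beta) = quantity
- "unit_price" (warehouse_alpha) = "price_per_unit" (warehouse_beta) = unit cost

Records meeting both conditions in warehouse_alpha: 3
Records meeting both conditions in warehouse_beta: 2

Total: 3 + 2 = 5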